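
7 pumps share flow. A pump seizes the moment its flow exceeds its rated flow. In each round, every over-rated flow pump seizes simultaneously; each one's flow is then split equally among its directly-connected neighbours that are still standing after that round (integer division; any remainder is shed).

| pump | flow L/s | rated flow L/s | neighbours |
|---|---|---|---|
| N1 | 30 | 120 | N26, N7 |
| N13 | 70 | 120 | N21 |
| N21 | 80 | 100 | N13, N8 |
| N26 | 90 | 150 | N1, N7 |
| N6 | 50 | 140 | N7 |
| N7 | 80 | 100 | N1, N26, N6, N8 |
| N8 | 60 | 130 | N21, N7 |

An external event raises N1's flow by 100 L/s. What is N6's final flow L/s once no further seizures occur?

Round 1 — N1 at 130 > 120. N1 seizes.
  N1 sheds 130 L/s to N26, N7: 65 each.
    N26: 90+65 = 155 > 150
    N7: 80+65 = 145 > 100
Round 2 — N26, N7 seize.
  N26 sheds 155 L/s: no online neighbours, lost.
  N7 sheds 145 L/s to N6, N8: 72 each (1 lost).
    N6: 50+72 = 122 ≤ 140
    N8: 60+72 = 132 > 130
Round 3 — N8 seizes.
  N8 sheds 132 L/s to N21: 132 each.
    N21: 80+132 = 212 > 100
Round 4 — N21 seizes.
  N21 sheds 212 L/s to N13: 212 each.
    N13: 70+212 = 282 > 120
Round 5 — N13 seizes.
  N13 sheds 282 L/s: no online neighbours, lost.
No further seizures.

122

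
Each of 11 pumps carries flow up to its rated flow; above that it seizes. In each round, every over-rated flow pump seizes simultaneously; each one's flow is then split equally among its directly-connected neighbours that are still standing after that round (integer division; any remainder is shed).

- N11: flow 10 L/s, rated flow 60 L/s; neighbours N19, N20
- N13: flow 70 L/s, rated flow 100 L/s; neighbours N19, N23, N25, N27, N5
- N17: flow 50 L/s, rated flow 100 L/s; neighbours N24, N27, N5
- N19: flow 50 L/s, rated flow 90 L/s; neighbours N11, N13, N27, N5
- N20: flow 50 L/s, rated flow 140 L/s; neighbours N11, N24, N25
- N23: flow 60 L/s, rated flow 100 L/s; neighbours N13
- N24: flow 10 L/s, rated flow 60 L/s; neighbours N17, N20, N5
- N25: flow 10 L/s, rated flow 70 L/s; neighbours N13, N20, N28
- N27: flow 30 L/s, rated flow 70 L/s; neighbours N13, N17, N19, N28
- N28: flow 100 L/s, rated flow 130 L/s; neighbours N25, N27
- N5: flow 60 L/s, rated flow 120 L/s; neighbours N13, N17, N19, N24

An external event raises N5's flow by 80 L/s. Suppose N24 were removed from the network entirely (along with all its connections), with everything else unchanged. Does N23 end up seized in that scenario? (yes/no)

no

With N24 removed:
Round 1 — N5 at 140 > 120. N5 seizes.
  N5 sheds 140 L/s to N13, N17, N19: 46 each (2 lost).
    N13: 70+46 = 116 > 100
    N17: 50+46 = 96 ≤ 100
    N19: 50+46 = 96 > 90
Round 2 — N13, N19 seize.
  N13 sheds 116 L/s to N23, N25, N27: 38 each (2 lost).
    N23: 60+38 = 98 ≤ 100
    N25: 10+38 = 48 ≤ 70
    N27: 30+38 = 68 ≤ 70
  N19 sheds 96 L/s to N11, N27: 48 each.
    N11: 10+48 = 58 ≤ 60
    N27: 68+48 = 116 > 70
Round 3 — N27 seizes.
  N27 sheds 116 L/s to N17, N28: 58 each.
    N17: 96+58 = 154 > 100
    N28: 100+58 = 158 > 130
Round 4 — N17, N28 seize.
  N17 sheds 154 L/s: no online neighbours, lost.
  N28 sheds 158 L/s to N25: 158 each.
    N25: 48+158 = 206 > 70
Round 5 — N25 seizes.
  N25 sheds 206 L/s to N20: 206 each.
    N20: 50+206 = 256 > 140
Round 6 — N20 seizes.
  N20 sheds 256 L/s to N11: 256 each.
    N11: 58+256 = 314 > 60
Round 7 — N11 seizes.
  N11 sheds 314 L/s: no online neighbours, lost.
No further seizures.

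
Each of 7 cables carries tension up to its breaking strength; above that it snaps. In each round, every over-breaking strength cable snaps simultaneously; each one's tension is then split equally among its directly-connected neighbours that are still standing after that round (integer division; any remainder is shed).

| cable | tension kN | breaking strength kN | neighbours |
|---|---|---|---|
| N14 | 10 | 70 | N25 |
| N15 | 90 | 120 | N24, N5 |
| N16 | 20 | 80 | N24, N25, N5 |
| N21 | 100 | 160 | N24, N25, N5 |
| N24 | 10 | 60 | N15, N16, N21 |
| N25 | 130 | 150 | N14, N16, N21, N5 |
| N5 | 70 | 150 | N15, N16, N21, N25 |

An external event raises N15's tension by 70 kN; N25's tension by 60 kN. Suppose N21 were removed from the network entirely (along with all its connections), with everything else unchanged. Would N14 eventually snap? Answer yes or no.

With N21 removed:
Round 1 — N15 at 160 > 120; N25 at 190 > 150. N15, N25 snap.
  N15 sheds 160 kN to N24, N5: 80 each.
    N24: 10+80 = 90 > 60
    N5: 70+80 = 150 ≤ 150
  N25 sheds 190 kN to N14, N16, N5: 63 each (1 lost).
    N14: 10+63 = 73 > 70
    N16: 20+63 = 83 > 80
    N5: 150+63 = 213 > 150
Round 2 — N14, N16, N24, N5 snap.
  N14 sheds 73 kN: no online neighbours, lost.
  N16 sheds 83 kN: no online neighbours, lost.
  N24 sheds 90 kN: no online neighbours, lost.
  N5 sheds 213 kN: no online neighbours, lost.
No further breaks.

yes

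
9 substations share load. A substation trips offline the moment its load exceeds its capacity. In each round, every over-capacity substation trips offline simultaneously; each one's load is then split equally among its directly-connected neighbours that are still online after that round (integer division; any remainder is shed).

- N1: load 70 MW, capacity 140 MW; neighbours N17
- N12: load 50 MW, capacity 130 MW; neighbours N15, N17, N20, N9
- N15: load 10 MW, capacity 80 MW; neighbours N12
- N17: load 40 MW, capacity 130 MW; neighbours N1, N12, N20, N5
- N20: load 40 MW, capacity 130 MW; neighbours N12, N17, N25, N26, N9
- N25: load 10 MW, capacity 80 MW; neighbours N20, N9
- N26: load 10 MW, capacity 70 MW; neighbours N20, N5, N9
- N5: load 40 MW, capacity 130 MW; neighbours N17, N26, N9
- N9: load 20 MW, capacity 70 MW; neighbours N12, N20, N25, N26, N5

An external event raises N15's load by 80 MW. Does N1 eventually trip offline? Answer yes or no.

no

Round 1 — N15 at 90 > 80. N15 trips offline.
  N15 sheds 90 MW to N12: 90 each.
    N12: 50+90 = 140 > 130
Round 2 — N12 trips offline.
  N12 sheds 140 MW to N17, N20, N9: 46 each (2 lost).
    N17: 40+46 = 86 ≤ 130
    N20: 40+46 = 86 ≤ 130
    N9: 20+46 = 66 ≤ 70
No further trips.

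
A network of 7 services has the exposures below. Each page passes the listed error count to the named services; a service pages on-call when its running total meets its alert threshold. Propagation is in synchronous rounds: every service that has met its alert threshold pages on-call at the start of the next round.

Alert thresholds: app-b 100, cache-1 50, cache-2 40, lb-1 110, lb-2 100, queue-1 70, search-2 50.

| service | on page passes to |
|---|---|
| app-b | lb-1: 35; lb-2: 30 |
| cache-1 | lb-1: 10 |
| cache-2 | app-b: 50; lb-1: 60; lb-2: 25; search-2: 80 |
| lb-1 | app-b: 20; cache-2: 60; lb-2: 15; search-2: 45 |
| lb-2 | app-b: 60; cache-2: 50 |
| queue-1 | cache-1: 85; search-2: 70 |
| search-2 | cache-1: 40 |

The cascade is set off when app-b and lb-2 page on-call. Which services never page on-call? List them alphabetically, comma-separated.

Round 1 — app-b, lb-2 page on-call (initial).
  cache-2: +50 → 50 ≥ 40
  lb-1: +35 → 35 < 110
Round 2 — cache-2 pages on-call.
  lb-1: +60 → 95 < 110
  search-2: +80 → 80 ≥ 50
Round 3 — search-2 pages on-call.
  cache-1: +40 → 40 < 50
No further pages.

cache-1, lb-1, queue-1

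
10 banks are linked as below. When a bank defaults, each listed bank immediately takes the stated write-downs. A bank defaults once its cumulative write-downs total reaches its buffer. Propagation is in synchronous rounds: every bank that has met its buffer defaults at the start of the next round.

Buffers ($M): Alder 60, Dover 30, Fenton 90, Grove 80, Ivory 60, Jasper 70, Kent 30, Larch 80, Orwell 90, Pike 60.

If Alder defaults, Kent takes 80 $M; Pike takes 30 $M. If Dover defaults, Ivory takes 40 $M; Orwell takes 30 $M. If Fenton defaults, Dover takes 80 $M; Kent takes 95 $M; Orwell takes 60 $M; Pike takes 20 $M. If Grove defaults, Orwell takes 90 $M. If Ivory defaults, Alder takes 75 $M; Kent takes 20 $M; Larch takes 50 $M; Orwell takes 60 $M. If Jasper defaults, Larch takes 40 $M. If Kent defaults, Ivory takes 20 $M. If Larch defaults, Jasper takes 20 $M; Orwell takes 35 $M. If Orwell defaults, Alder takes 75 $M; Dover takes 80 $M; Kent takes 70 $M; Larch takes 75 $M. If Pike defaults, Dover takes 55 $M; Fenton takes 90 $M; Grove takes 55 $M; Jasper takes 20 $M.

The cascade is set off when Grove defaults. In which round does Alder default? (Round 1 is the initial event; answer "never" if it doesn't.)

Round 1 — Grove defaults (initial).
  Orwell: +90 → 90 ≥ 90
Round 2 — Orwell defaults.
  Alder: +75 → 75 ≥ 60
  Dover: +80 → 80 ≥ 30
  Kent: +70 → 70 ≥ 30
  Larch: +75 → 75 < 80
Round 3 — Alder, Dover, Kent default.
  Ivory: +40+20 → 60 ≥ 60
  Pike: +30 → 30 < 60
Round 4 — Ivory defaults.
  Larch: +50 → 125 ≥ 80
Round 5 — Larch defaults.
  Jasper: +20 → 20 < 70
No further defaults.

3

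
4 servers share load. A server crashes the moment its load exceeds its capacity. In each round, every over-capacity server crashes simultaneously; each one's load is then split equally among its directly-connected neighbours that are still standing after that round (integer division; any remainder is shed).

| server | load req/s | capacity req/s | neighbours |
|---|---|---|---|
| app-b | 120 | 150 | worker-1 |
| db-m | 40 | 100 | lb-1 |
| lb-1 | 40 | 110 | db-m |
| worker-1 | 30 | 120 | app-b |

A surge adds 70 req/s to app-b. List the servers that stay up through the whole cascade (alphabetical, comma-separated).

Round 1 — app-b at 190 > 150. app-b crashes.
  app-b sheds 190 req/s to worker-1: 190 each.
    worker-1: 30+190 = 220 > 120
Round 2 — worker-1 crashes.
  worker-1 sheds 220 req/s: no online neighbours, lost.
No further crashes.

db-m, lb-1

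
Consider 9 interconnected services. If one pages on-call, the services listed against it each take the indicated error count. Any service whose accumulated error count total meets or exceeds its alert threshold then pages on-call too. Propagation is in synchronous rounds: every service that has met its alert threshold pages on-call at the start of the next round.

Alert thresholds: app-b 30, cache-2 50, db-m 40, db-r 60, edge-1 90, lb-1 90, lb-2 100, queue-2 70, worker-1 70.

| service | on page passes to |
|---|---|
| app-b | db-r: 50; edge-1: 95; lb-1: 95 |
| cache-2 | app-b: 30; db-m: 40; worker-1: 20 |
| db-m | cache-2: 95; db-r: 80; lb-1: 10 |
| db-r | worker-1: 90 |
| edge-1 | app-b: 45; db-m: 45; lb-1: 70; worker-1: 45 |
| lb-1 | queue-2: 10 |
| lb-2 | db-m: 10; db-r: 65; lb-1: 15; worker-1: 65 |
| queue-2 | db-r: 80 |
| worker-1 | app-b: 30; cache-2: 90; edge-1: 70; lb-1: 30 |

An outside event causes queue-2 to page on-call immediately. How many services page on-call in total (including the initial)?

Round 1 — queue-2 pages on-call (initial).
  db-r: +80 → 80 ≥ 60
Round 2 — db-r pages on-call.
  worker-1: +90 → 90 ≥ 70
Round 3 — worker-1 pages on-call.
  app-b: +30 → 30 ≥ 30
  cache-2: +90 → 90 ≥ 50
  edge-1: +70 → 70 < 90
  lb-1: +30 → 30 < 90
Round 4 — app-b, cache-2 page on-call.
  db-m: +40 → 40 ≥ 40
  edge-1: +95 → 165 ≥ 90
  lb-1: +95 → 125 ≥ 90
Round 5 — db-m, edge-1, lb-1 page on-call.
No further pages.

8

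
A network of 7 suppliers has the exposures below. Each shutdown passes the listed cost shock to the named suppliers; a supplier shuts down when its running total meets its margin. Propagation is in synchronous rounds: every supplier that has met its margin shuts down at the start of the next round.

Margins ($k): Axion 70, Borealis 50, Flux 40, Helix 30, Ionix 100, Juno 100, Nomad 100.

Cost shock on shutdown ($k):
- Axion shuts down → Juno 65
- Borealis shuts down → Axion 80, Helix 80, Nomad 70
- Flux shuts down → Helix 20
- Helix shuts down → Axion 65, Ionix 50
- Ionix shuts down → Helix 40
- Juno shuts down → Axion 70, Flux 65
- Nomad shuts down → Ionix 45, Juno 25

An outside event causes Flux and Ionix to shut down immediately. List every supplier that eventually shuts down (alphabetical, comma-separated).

Flux, Helix, Ionix

Round 1 — Flux, Ionix shut down (initial).
  Helix: +20+40 → 60 ≥ 30
Round 2 — Helix shuts down.
  Axion: +65 → 65 < 70
No further shutdowns.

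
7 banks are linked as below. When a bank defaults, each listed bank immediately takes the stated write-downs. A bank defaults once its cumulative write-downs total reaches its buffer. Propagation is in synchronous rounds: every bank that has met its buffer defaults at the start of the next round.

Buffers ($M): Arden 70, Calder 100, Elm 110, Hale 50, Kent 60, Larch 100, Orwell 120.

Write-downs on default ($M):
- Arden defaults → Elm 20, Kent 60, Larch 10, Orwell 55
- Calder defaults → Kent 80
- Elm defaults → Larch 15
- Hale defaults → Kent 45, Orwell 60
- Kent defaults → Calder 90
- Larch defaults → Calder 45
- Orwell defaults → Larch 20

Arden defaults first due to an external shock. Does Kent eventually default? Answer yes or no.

yes

Round 1 — Arden defaults (initial).
  Elm: +20 → 20 < 110
  Kent: +60 → 60 ≥ 60
  Larch: +10 → 10 < 100
  Orwell: +55 → 55 < 120
Round 2 — Kent defaults.
  Calder: +90 → 90 < 100
No further defaults.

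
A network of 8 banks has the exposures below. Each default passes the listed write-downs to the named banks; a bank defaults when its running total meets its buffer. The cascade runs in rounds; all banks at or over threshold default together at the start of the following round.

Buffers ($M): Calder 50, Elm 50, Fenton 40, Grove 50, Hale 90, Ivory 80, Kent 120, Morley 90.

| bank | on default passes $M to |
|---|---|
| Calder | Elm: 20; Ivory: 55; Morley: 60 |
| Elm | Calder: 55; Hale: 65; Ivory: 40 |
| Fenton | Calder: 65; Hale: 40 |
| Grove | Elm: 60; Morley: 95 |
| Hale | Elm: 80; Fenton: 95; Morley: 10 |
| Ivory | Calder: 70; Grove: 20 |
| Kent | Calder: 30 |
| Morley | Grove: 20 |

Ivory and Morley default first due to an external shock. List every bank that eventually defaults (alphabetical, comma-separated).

Round 1 — Ivory, Morley default (initial).
  Calder: +70 → 70 ≥ 50
  Grove: +20+20 → 40 < 50
Round 2 — Calder defaults.
  Elm: +20 → 20 < 50
No further defaults.

Calder, Ivory, Morley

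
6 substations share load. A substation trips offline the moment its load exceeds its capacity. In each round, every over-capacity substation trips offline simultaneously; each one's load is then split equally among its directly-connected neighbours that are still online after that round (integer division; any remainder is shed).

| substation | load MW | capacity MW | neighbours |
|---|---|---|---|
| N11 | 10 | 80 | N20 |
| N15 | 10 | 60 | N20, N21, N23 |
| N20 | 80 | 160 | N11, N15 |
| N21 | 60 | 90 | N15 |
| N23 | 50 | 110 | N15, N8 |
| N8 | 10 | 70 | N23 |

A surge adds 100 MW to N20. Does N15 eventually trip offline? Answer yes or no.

Round 1 — N20 at 180 > 160. N20 trips offline.
  N20 sheds 180 MW to N11, N15: 90 each.
    N11: 10+90 = 100 > 80
    N15: 10+90 = 100 > 60
Round 2 — N11, N15 trip offline.
  N11 sheds 100 MW: no online neighbours, lost.
  N15 sheds 100 MW to N21, N23: 50 each.
    N21: 60+50 = 110 > 90
    N23: 50+50 = 100 ≤ 110
Round 3 — N21 trips offline.
  N21 sheds 110 MW: no online neighbours, lost.
No further trips.

yes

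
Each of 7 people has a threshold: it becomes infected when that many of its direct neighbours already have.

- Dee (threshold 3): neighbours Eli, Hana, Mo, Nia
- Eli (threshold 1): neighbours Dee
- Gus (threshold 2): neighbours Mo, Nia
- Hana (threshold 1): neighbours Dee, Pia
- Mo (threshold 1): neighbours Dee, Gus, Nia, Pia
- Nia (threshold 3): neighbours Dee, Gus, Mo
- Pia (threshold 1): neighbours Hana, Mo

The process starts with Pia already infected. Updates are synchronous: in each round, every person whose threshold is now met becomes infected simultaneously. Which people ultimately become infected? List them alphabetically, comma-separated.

Hana, Mo, Pia

Round 1 — Pia becomes infected (initial).
Round 2 — checking thresholds:
  Hana: 1 of 2 neighbours ≥ 1, becomes infected.
  Mo: 1 of 4 neighbours ≥ 1, becomes infected.
Round 3 — no new infections; cascade stops.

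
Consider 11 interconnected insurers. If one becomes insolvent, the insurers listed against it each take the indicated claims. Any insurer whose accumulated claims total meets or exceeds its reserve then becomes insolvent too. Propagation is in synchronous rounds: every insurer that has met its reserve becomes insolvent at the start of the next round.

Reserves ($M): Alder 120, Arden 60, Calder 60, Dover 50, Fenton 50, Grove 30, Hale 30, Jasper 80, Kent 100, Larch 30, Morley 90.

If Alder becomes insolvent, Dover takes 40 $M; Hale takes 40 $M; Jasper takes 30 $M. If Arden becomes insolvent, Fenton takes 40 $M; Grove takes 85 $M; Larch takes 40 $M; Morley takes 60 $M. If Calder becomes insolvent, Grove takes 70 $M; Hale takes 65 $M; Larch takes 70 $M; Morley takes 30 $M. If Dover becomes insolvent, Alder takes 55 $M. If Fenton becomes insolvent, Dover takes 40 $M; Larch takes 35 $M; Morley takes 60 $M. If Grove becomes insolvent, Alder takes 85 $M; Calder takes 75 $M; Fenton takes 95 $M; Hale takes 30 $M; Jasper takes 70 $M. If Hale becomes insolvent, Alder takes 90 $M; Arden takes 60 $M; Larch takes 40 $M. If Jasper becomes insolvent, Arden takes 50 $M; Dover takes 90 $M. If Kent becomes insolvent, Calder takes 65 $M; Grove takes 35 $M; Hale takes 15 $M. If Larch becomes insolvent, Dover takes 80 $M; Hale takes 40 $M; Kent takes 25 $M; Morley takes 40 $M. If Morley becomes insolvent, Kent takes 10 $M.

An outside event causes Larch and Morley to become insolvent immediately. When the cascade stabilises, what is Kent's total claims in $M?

35

Round 1 — Larch, Morley become insolvent (initial).
  Dover: +80 → 80 ≥ 50
  Hale: +40 → 40 ≥ 30
  Kent: +25+10 → 35 < 100
Round 2 — Dover, Hale become insolvent.
  Alder: +55+90 → 145 ≥ 120
  Arden: +60 → 60 ≥ 60
Round 3 — Alder, Arden become insolvent.
  Fenton: +40 → 40 < 50
  Grove: +85 → 85 ≥ 30
  Jasper: +30 → 30 < 80
Round 4 — Grove becomes insolvent.
  Calder: +75 → 75 ≥ 60
  Fenton: +95 → 135 ≥ 50
  Jasper: +70 → 100 ≥ 80
Round 5 — Calder, Fenton, Jasper become insolvent.
No further insolvencies.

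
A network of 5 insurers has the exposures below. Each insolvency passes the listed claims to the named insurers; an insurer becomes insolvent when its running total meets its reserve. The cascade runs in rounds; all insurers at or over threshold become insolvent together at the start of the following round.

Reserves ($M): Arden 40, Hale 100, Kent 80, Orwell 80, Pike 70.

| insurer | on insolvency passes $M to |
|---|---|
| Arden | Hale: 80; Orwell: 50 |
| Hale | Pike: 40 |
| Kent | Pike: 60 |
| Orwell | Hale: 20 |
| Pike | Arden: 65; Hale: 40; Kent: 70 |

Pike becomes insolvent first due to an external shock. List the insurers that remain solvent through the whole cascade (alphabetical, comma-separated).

Kent, Orwell

Round 1 — Pike becomes insolvent (initial).
  Arden: +65 → 65 ≥ 40
  Hale: +40 → 40 < 100
  Kent: +70 → 70 < 80
Round 2 — Arden becomes insolvent.
  Hale: +80 → 120 ≥ 100
  Orwell: +50 → 50 < 80
Round 3 — Hale becomes insolvent.
No further insolvencies.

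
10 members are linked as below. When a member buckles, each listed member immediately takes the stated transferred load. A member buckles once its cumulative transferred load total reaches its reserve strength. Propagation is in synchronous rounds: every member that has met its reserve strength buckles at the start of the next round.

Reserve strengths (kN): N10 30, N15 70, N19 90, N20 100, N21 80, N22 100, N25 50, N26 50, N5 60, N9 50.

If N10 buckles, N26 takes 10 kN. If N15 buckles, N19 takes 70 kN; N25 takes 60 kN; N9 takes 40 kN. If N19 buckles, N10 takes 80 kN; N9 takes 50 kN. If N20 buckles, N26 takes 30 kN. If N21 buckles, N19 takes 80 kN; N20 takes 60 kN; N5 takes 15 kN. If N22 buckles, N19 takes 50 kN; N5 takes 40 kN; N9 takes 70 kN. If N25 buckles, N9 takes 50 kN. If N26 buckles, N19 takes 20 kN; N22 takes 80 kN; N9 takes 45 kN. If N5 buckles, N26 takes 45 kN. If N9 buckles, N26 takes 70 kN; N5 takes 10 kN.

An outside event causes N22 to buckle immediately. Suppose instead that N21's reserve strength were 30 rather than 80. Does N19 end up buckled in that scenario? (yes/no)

With N21's reserve strength at 30:
Round 1 — N22 buckles (initial).
  N19: +50 → 50 < 90
  N5: +40 → 40 < 60
  N9: +70 → 70 ≥ 50
Round 2 — N9 buckles.
  N26: +70 → 70 ≥ 50
  N5: +10 → 50 < 60
Round 3 — N26 buckles.
  N19: +20 → 70 < 90
No further bucklings.

no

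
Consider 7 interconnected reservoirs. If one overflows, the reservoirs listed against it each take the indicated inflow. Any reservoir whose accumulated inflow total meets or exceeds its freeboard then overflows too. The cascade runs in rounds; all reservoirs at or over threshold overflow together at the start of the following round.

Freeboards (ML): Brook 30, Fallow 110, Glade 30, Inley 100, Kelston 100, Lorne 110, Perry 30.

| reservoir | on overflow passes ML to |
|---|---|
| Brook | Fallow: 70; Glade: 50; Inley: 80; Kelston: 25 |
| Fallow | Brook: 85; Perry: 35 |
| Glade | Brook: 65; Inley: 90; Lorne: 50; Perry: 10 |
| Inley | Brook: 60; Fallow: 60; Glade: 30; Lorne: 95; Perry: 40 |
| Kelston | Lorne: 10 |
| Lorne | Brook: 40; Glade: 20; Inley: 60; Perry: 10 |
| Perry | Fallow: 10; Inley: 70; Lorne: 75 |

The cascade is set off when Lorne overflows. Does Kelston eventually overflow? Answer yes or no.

Round 1 — Lorne overflows (initial).
  Brook: +40 → 40 ≥ 30
  Glade: +20 → 20 < 30
  Inley: +60 → 60 < 100
  Perry: +10 → 10 < 30
Round 2 — Brook overflows.
  Fallow: +70 → 70 < 110
  Glade: +50 → 70 ≥ 30
  Inley: +80 → 140 ≥ 100
  Kelston: +25 → 25 < 100
Round 3 — Glade, Inley overflow.
  Fallow: +60 → 130 ≥ 110
  Perry: +10+40 → 60 ≥ 30
Round 4 — Fallow, Perry overflow.
No further overflows.

no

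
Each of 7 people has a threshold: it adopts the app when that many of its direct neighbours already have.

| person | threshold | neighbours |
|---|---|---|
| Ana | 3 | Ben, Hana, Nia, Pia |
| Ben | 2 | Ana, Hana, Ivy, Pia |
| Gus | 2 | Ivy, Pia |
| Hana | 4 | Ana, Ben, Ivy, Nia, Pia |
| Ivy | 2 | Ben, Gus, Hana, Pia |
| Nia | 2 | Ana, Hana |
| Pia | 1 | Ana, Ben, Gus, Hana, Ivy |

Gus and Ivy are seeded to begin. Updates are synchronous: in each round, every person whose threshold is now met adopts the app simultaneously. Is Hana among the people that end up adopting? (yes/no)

Round 1 — Gus, Ivy adopt the app (initial).
Round 2 — checking thresholds:
  Ben: 1 of 4 neighbours < 2, below threshold.
  Hana: 1 of 5 neighbours < 4, below threshold.
  Pia: 2 of 5 neighbours ≥ 1, adopts the app.
Round 3 — checking thresholds:
  Ana: 1 of 4 neighbours < 3, below threshold.
  Ben: 2 of 4 neighbours ≥ 2, adopts the app.
  Hana: 2 of 5 neighbours < 4, below threshold.
Round 4 — no new adoptions; cascade stops.

no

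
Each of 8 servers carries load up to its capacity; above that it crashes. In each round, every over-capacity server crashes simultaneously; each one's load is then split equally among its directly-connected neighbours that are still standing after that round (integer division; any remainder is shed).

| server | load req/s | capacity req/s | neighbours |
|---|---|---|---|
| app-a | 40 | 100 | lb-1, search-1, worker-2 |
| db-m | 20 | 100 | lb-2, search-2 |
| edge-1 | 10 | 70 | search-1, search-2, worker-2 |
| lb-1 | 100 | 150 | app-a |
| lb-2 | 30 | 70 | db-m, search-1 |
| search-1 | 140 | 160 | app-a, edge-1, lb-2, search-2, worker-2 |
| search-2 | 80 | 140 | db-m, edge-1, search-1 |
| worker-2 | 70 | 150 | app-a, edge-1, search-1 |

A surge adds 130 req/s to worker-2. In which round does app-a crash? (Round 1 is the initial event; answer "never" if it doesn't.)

2

Round 1 — worker-2 at 200 > 150. worker-2 crashes.
  worker-2 sheds 200 req/s to app-a, edge-1, search-1: 66 each (2 lost).
    app-a: 40+66 = 106 > 100
    edge-1: 10+66 = 76 > 70
    search-1: 140+66 = 206 > 160
Round 2 — app-a, edge-1, search-1 crash.
  app-a sheds 106 req/s to lb-1: 106 each.
    lb-1: 100+106 = 206 > 150
  edge-1 sheds 76 req/s to search-2: 76 each.
    search-2: 80+76 = 156 > 140
  search-1 sheds 206 req/s to lb-2, search-2: 103 each.
    lb-2: 30+103 = 133 > 70
    search-2: 156+103 = 259 > 140
Round 3 — lb-1, lb-2, search-2 crash.
  lb-1 sheds 206 req/s: no online neighbours, lost.
  lb-2 sheds 133 req/s to db-m: 133 each.
    db-m: 20+133 = 153 > 100
  search-2 sheds 259 req/s to db-m: 259 each.
    db-m: 153+259 = 412 > 100
Round 4 — db-m crashes.
  db-m sheds 412 req/s: no online neighbours, lost.
No further crashes.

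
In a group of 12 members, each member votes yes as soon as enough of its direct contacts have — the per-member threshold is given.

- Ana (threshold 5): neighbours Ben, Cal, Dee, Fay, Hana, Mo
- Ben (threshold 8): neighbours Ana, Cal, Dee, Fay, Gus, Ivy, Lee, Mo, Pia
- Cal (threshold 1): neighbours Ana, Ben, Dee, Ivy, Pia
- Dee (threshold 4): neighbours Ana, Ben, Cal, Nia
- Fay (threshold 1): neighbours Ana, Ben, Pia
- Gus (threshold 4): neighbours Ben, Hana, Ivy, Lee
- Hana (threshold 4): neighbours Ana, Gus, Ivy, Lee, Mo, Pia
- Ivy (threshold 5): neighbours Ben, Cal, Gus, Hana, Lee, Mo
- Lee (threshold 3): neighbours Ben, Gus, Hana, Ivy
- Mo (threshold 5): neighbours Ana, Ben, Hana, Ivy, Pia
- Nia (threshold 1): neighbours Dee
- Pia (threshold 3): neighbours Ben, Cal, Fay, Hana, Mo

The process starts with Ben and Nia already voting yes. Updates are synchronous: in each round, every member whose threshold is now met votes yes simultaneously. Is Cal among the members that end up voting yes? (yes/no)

yes

Round 1 — Ben, Nia vote yes (initial).
Round 2 — checking thresholds:
  Ana: 1 of 6 neighbours < 5, holds.
  Cal: 1 of 5 neighbours ≥ 1, votes yes.
  Dee: 2 of 4 neighbours < 4, holds.
  Fay: 1 of 3 neighbours ≥ 1, votes yes.
  Gus: 1 of 4 neighbours < 4, holds.
  Ivy: 1 of 6 neighbours < 5, holds.
  Lee: 1 of 4 neighbours < 3, holds.
  Mo: 1 of 5 neighbours < 5, holds.
  Pia: 1 of 5 neighbours < 3, holds.
Round 3 — checking thresholds:
  Ana: 3 of 6 neighbours < 5, holds.
  Dee: 3 of 4 neighbours < 4, holds.
  Gus: 1 of 4 neighbours < 4, holds.
  Ivy: 2 of 6 neighbours < 5, holds.
  Lee: 1 of 4 neighbours < 3, holds.
  Mo: 1 of 5 neighbours < 5, holds.
  Pia: 3 of 5 neighbours ≥ 3, votes yes.
Round 4 — no new yes votes; cascade stops.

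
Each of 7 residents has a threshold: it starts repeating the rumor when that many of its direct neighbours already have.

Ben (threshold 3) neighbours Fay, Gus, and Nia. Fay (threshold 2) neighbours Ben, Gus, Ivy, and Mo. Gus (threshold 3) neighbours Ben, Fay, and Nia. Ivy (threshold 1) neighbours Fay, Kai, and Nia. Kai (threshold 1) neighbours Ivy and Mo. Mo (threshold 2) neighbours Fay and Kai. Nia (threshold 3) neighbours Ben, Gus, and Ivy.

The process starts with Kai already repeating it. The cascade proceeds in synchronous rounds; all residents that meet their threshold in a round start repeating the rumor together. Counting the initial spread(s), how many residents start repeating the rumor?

Round 1 — Kai starts repeating the rumor (initial).
Round 2 — checking thresholds:
  Ivy: 1 of 3 neighbours ≥ 1, starts repeating the rumor.
  Mo: 1 of 2 neighbours < 2, below threshold.
Round 3 — no new spreads; cascade stops.

2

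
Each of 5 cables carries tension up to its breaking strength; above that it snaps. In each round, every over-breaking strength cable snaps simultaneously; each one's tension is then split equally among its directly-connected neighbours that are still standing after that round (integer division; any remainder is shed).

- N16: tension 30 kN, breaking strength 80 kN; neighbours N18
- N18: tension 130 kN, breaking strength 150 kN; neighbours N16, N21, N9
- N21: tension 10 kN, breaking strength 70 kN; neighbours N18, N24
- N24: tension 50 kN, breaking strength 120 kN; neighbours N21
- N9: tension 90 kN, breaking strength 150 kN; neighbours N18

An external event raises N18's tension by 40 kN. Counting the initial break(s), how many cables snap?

2

Round 1 — N18 at 170 > 150. N18 snaps.
  N18 sheds 170 kN to N16, N21, N9: 56 each (2 lost).
    N16: 30+56 = 86 > 80
    N21: 10+56 = 66 ≤ 70
    N9: 90+56 = 146 ≤ 150
Round 2 — N16 snaps.
  N16 sheds 86 kN: no online neighbours, lost.
No further breaks.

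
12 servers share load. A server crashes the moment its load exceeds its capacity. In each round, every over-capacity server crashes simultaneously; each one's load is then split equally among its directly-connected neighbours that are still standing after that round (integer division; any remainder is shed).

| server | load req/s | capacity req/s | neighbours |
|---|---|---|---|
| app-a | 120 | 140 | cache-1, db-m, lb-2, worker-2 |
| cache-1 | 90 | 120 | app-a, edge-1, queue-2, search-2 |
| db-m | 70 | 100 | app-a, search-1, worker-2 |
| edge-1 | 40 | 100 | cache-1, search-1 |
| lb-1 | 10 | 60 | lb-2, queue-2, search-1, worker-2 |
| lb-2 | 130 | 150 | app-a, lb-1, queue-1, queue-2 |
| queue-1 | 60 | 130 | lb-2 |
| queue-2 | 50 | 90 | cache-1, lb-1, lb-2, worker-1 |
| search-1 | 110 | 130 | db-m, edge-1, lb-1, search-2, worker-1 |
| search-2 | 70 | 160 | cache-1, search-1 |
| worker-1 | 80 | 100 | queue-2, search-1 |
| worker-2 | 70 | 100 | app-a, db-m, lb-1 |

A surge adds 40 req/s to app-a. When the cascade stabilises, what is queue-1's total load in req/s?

116

Round 1 — app-a at 160 > 140. app-a crashes.
  app-a sheds 160 req/s to cache-1, db-m, lb-2, worker-2: 40 each.
    cache-1: 90+40 = 130 > 120
    db-m: 70+40 = 110 > 100
    lb-2: 130+40 = 170 > 150
    worker-2: 70+40 = 110 > 100
Round 2 — cache-1, db-m, lb-2, worker-2 crash.
  cache-1 sheds 130 req/s to edge-1, queue-2, search-2: 43 each (1 lost).
    edge-1: 40+43 = 83 ≤ 100
    queue-2: 50+43 = 93 > 90
    search-2: 70+43 = 113 ≤ 160
  db-m sheds 110 req/s to search-1: 110 each.
    search-1: 110+110 = 220 > 130
  lb-2 sheds 170 req/s to lb-1, queue-1, queue-2: 56 each (2 lost).
    lb-1: 10+56 = 66 > 60
    queue-1: 60+56 = 116 ≤ 130
    queue-2: 93+56 = 149 > 90
  worker-2 sheds 110 req/s to lb-1: 110 each.
    lb-1: 66+110 = 176 > 60
Round 3 — lb-1, queue-2, search-1 crash.
  lb-1 sheds 176 req/s: no online neighbours, lost.
  queue-2 sheds 149 req/s to worker-1: 149 each.
    worker-1: 80+149 = 229 > 100
  search-1 sheds 220 req/s to edge-1, search-2, worker-1: 73 each (1 lost).
    edge-1: 83+73 = 156 > 100
    search-2: 113+73 = 186 > 160
    worker-1: 229+73 = 302 > 100
Round 4 — edge-1, search-2, worker-1 crash.
  edge-1 sheds 156 req/s: no online neighbours, lost.
  search-2 sheds 186 req/s: no online neighbours, lost.
  worker-1 sheds 302 req/s: no online neighbours, lost.
No further crashes.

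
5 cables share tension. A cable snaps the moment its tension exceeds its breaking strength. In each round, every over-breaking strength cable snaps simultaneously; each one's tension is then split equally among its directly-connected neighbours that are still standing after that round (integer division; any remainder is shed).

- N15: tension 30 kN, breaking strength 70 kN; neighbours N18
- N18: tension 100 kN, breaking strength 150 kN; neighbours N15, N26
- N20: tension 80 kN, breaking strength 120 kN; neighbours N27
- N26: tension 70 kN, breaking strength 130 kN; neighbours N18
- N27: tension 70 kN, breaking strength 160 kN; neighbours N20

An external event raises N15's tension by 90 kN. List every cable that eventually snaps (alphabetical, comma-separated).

N15, N18, N26

Round 1 — N15 at 120 > 70. N15 snaps.
  N15 sheds 120 kN to N18: 120 each.
    N18: 100+120 = 220 > 150
Round 2 — N18 snaps.
  N18 sheds 220 kN to N26: 220 each.
    N26: 70+220 = 290 > 130
Round 3 — N26 snaps.
  N26 sheds 290 kN: no online neighbours, lost.
No further breaks.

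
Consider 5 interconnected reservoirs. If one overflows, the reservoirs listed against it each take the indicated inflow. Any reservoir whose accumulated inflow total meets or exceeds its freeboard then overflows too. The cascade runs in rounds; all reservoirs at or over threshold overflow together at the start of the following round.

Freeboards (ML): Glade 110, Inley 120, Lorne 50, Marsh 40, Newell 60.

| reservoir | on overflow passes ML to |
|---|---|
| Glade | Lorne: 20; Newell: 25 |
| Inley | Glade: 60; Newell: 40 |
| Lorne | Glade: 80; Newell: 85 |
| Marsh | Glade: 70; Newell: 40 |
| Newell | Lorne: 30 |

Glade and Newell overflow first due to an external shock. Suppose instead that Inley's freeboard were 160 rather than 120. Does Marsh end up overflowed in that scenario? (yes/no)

no

With Inley's freeboard at 160:
Round 1 — Glade, Newell overflow (initial).
  Lorne: +20+30 → 50 ≥ 50
Round 2 — Lorne overflows.
No further overflows.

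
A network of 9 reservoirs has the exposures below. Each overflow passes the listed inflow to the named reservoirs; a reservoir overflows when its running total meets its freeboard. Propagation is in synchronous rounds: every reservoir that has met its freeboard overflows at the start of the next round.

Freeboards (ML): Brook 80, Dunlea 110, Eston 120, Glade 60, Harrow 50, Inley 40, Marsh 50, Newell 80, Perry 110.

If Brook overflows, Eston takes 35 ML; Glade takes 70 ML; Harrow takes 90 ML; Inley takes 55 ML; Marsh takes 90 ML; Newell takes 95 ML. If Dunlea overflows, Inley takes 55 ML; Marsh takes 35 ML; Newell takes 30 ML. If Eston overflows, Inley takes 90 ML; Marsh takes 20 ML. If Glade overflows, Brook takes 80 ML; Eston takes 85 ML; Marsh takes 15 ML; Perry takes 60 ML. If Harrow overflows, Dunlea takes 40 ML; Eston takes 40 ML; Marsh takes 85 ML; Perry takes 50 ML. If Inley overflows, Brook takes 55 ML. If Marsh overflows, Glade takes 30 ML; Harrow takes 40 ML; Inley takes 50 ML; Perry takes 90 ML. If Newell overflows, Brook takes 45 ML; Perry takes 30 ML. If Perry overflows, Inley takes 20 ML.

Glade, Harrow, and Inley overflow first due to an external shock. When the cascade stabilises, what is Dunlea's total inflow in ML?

40

Round 1 — Glade, Harrow, Inley overflow (initial).
  Brook: +80+55 → 135 ≥ 80
  Dunlea: +40 → 40 < 110
  Eston: +85+40 → 125 ≥ 120
  Marsh: +15+85 → 100 ≥ 50
  Perry: +60+50 → 110 ≥ 110
Round 2 — Brook, Eston, Marsh, Perry overflow.
  Newell: +95 → 95 ≥ 80
Round 3 — Newell overflows.
No further overflows.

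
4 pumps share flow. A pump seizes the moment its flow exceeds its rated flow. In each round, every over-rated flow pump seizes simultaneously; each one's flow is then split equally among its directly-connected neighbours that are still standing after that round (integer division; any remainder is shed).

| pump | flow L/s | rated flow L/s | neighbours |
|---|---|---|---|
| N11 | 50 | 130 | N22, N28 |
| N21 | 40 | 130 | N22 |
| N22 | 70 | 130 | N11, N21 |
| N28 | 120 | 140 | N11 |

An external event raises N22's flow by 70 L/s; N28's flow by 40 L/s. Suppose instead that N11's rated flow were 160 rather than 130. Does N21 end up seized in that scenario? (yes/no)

With N11's rated flow at 160:
Round 1 — N22 at 140 > 130; N28 at 160 > 140. N22, N28 seize.
  N22 sheds 140 L/s to N11, N21: 70 each.
    N11: 50+70 = 120 ≤ 160
    N21: 40+70 = 110 ≤ 130
  N28 sheds 160 L/s to N11: 160 each.
    N11: 120+160 = 280 > 160
Round 2 — N11 seizes.
  N11 sheds 280 L/s: no online neighbours, lost.
No further seizures.

no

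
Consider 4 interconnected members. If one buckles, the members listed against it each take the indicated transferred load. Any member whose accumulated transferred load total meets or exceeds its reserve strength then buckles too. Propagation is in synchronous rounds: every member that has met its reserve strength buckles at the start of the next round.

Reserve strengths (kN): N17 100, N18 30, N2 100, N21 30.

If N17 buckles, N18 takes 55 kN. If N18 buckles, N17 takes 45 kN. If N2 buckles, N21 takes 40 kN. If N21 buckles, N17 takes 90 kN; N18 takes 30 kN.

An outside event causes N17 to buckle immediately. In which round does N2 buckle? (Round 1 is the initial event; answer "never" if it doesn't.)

never

Round 1 — N17 buckles (initial).
  N18: +55 → 55 ≥ 30
Round 2 — N18 buckles.
No further bucklings.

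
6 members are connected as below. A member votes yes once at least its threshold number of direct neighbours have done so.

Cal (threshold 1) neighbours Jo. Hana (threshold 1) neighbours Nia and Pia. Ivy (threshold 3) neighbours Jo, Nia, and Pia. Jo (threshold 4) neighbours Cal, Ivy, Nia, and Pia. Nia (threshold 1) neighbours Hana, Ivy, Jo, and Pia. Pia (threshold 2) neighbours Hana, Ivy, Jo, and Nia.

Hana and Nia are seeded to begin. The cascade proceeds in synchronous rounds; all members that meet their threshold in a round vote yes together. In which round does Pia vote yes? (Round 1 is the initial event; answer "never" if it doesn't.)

2

Round 1 — Hana, Nia vote yes (initial).
Round 2 — checking thresholds:
  Ivy: 1 of 3 neighbours < 3, not yet.
  Jo: 1 of 4 neighbours < 4, not yet.
  Pia: 2 of 4 neighbours ≥ 2, votes yes.
Round 3 — no new yes votes; cascade stops.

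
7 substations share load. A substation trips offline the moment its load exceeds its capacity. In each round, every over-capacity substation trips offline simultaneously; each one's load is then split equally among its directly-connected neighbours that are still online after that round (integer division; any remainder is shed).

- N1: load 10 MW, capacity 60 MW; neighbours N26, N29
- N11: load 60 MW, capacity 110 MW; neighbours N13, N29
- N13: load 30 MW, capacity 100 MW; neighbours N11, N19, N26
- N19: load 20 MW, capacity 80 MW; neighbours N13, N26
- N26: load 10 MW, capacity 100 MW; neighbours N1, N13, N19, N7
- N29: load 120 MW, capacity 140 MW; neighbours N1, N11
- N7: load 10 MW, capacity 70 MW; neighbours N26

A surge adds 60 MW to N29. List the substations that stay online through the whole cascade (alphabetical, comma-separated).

Round 1 — N29 at 180 > 140. N29 trips offline.
  N29 sheds 180 MW to N1, N11: 90 each.
    N1: 10+90 = 100 > 60
    N11: 60+90 = 150 > 110
Round 2 — N1, N11 trip offline.
  N1 sheds 100 MW to N26: 100 each.
    N26: 10+100 = 110 > 100
  N11 sheds 150 MW to N13: 150 each.
    N13: 30+150 = 180 > 100
Round 3 — N13, N26 trip offline.
  N13 sheds 180 MW to N19: 180 each.
    N19: 20+180 = 200 > 80
  N26 sheds 110 MW to N19, N7: 55 each.
    N19: 200+55 = 255 > 80
    N7: 10+55 = 65 ≤ 70
Round 4 — N19 trips offline.
  N19 sheds 255 MW: no online neighbours, lost.
No further trips.

N7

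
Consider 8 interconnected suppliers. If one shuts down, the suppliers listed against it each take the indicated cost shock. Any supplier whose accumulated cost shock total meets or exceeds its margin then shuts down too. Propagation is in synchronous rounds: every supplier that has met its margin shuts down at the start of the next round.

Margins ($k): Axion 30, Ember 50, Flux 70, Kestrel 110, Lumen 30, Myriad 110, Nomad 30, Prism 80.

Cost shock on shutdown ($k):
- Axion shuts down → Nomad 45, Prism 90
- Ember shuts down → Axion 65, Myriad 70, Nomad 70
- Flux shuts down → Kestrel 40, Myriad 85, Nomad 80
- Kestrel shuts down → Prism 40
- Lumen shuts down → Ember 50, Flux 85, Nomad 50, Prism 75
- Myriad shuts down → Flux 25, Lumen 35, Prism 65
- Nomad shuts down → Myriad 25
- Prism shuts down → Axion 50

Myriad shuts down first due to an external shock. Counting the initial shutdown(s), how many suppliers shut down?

7

Round 1 — Myriad shuts down (initial).
  Flux: +25 → 25 < 70
  Lumen: +35 → 35 ≥ 30
  Prism: +65 → 65 < 80
Round 2 — Lumen shuts down.
  Ember: +50 → 50 ≥ 50
  Flux: +85 → 110 ≥ 70
  Nomad: +50 → 50 ≥ 30
  Prism: +75 → 140 ≥ 80
Round 3 — Ember, Flux, Nomad, Prism shut down.
  Axion: +65+50 → 115 ≥ 30
  Kestrel: +40 → 40 < 110
Round 4 — Axion shuts down.
No further shutdowns.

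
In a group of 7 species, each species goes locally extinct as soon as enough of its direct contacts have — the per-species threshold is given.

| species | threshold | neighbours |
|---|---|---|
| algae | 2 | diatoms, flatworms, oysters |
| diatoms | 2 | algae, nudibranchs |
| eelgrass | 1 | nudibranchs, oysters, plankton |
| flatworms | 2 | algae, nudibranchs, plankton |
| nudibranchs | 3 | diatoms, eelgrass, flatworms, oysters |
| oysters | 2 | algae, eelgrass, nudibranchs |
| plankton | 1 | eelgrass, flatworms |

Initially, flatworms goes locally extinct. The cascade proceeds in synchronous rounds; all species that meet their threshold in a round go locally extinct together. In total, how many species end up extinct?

Round 1 — flatworms goes locally extinct (initial).
Round 2 — checking thresholds:
  algae: 1 of 3 neighbours < 2, below threshold.
  nudibranchs: 1 of 4 neighbours < 3, below threshold.
  plankton: 1 of 2 neighbours ≥ 1, goes locally extinct.
Round 3 — checking thresholds:
  algae: 1 of 3 neighbours < 2, below threshold.
  eelgrass: 1 of 3 neighbours ≥ 1, goes locally extinct.
  nudibranchs: 1 of 4 neighbours < 3, below threshold.
Round 4 — no new extinctions; cascade stops.

3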